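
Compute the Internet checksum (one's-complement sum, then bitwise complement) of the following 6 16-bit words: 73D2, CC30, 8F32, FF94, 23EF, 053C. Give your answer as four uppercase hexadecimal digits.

080A

One's-complement addition (fold any carry out of bit 15 back into bit 0):
  0x73D2 + 0xCC30 = 0x14002 → wrap carry → 0x4003
  0x4003 + 0x8F32 = 0x0CF35
  0xCF35 + 0xFF94 = 0x1CEC9 → wrap carry → 0xCECA
  0xCECA + 0x23EF = 0x0F2B9
  0xF2B9 + 0x053C = 0x0F7F5
One's-complement sum = 0xF7F5.
Checksum = ~0xF7F5 & 0xFFFF = 0x080A.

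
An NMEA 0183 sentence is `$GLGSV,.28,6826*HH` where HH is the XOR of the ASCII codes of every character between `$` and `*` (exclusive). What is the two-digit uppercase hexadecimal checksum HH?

67

XOR the ASCII codes of the payload characters:
  'G' = 0x47 → acc = 0x47
  'L' = 0x4C → acc = 0x0B
  'G' = 0x47 → acc = 0x4C
  'S' = 0x53 → acc = 0x1F
  'V' = 0x56 → acc = 0x49
  ',' = 0x2C → acc = 0x65
  '.' = 0x2E → acc = 0x4B
  '2' = 0x32 → acc = 0x79
  '8' = 0x38 → acc = 0x41
  ',' = 0x2C → acc = 0x6D
  '6' = 0x36 → acc = 0x5B
  '8' = 0x38 → acc = 0x63
  '2' = 0x32 → acc = 0x51
  '6' = 0x36 → acc = 0x67
Checksum = 0x67.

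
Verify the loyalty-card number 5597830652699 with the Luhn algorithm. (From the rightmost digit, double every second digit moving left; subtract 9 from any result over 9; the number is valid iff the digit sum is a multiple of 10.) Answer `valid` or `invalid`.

valid

From the right, keep odd positions and double even positions (subtract 9 from any doubled value over 9):
  doubled (positions 2,4,...): 9 4 3 6 5 1 → sum 28
  kept (positions 1,3,...): 9 6 5 0 8 9 5 → sum 42
Total = 70.
70 mod 10 = 0, so the number is valid.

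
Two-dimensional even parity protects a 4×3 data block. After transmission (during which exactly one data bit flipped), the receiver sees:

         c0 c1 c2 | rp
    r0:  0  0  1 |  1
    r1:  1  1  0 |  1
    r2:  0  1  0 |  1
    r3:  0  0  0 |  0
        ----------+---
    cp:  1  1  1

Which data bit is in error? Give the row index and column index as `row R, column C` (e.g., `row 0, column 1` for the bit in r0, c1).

row 1, column 1

Recompute each row's even parity and compare to rp:
  r0: data parity 1, sent rp 1 → ok
  r1: data parity 0, sent rp 1 → mismatch
  r2: data parity 1, sent rp 1 → ok
  r3: data parity 0, sent rp 0 → ok
Recompute each column's even parity and compare to cp:
  c0: data parity 1, sent cp 1 → ok
  c1: data parity 0, sent cp 1 → mismatch
  c2: data parity 1, sent cp 1 → ok
Exactly one row (r1) and one column (c1) fail → the flipped bit is at their intersection.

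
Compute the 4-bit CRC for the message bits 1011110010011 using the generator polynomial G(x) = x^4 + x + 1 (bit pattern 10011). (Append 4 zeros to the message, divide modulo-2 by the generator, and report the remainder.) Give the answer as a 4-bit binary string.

Append 4 zeros: 10111100100110000. Divide by 10011 (XOR where the leading bit is 1):
  pos 0: 10111 XOR 10011 = 00100
  pos 2: 10010 XOR 10011 = 00001
  pos 6: 10100 XOR 10011 = 00111
  pos 8: 11111 XOR 10011 = 01100
  pos 9: 11000 XOR 10011 = 01011
  pos 10: 10110 XOR 10011 = 00101
  pos 12: 10100 XOR 10011 = 00111
Remainder (last 4 bits) = 0111. This is the CRC / FCS.

0111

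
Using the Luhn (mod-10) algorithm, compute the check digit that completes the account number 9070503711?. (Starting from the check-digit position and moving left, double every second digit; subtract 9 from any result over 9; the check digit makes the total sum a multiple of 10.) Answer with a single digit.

8

Partial digits right→left: 1 1 7 3 0 5 0 7 0 9
Double every second digit counting from the check-digit position (so the 1st, 3rd, 5th, ... of the partial from the right).
  doubled (with −9 where >9): 2 5 0 0 0 → sum 7
  kept as-is: 1 3 5 7 9 → sum 25
Total = 7 + 25 = 32.
Check digit = (10 − (32 mod 10)) mod 10 = 8.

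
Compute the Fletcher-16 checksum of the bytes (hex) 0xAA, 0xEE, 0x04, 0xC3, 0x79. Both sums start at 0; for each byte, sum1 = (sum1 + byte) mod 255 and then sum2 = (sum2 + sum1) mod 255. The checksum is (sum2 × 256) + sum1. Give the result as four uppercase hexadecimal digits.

1EDA

Running sums (mod 255):
  after byte 0 (0xAA): sum1=170, sum2=170
  after byte 1 (0xEE): sum1=153, sum2=68
  after byte 2 (0x04): sum1=157, sum2=225
  after byte 3 (0xC3): sum1=97, sum2=67
  after byte 4 (0x79): sum1=218, sum2=30
Checksum = sum2·256 + sum1 = 30·256 + 218 = 7898 = 0x1EDA.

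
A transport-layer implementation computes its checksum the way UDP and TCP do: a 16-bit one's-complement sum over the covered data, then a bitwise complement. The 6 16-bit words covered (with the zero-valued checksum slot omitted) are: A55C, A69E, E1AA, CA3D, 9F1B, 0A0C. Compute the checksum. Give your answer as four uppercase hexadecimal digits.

One's-complement addition (fold any carry out of bit 15 back into bit 0):
  0xA55C + 0xA69E = 0x14BFA → wrap carry → 0x4BFB
  0x4BFB + 0xE1AA = 0x12DA5 → wrap carry → 0x2DA6
  0x2DA6 + 0xCA3D = 0x0F7E3
  0xF7E3 + 0x9F1B = 0x196FE → wrap carry → 0x96FF
  0x96FF + 0x0A0C = 0x0A10B
One's-complement sum = 0xA10B.
Checksum = ~0xA10B & 0xFFFF = 0x5EF4.

5EF4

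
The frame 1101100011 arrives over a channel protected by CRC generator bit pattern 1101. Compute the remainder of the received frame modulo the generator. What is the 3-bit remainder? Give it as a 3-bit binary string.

000

Modulo-2 division of 1101100011 by 1101:
  pos 0: 1101 XOR 1101 = 0000
  pos 4: 1000 XOR 1101 = 0101
  pos 5: 1011 XOR 1101 = 0110
  pos 6: 1101 XOR 1101 = 0000
Remainder = 000 (zero — the frame passes the CRC check).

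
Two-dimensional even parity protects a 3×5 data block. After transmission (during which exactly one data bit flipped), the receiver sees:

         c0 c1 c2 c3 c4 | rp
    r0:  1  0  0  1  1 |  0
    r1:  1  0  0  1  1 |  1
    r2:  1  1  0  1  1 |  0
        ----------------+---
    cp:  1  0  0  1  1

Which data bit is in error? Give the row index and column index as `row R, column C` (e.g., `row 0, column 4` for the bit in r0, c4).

row 0, column 1

Recompute each row's even parity and compare to rp:
  r0: data parity 1, sent rp 0 → mismatch
  r1: data parity 1, sent rp 1 → ok
  r2: data parity 0, sent rp 0 → ok
Recompute each column's even parity and compare to cp:
  c0: data parity 1, sent cp 1 → ok
  c1: data parity 1, sent cp 0 → mismatch
  c2: data parity 0, sent cp 0 → ok
  c3: data parity 1, sent cp 1 → ok
  c4: data parity 1, sent cp 1 → ok
Exactly one row (r0) and one column (c1) fail → the flipped bit is at their intersection.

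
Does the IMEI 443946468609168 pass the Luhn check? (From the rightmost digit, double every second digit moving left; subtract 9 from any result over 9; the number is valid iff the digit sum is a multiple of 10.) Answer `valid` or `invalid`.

From the right, keep odd positions and double even positions (subtract 9 from any doubled value over 9):
  doubled (positions 2,4,...): 3 9 3 3 3 9 8 → sum 38
  kept (positions 1,3,...): 8 1 0 8 4 4 3 4 → sum 32
Total = 70.
70 mod 10 = 0, so the number is valid.

valid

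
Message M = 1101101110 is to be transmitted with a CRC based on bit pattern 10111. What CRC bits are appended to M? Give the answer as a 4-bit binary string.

1101

Append 4 zeros: 11011011100000. Divide by 10111 (XOR where the leading bit is 1):
  pos 0: 11011 XOR 10111 = 01100
  pos 1: 11000 XOR 10111 = 01111
  pos 2: 11111 XOR 10111 = 01000
  pos 3: 10001 XOR 10111 = 00110
  pos 5: 11010 XOR 10111 = 01101
  pos 6: 11010 XOR 10111 = 01101
  pos 7: 11010 XOR 10111 = 01101
  pos 8: 11010 XOR 10111 = 01101
  pos 9: 11010 XOR 10111 = 01101
Remainder (last 4 bits) = 1101. This is the CRC / FCS.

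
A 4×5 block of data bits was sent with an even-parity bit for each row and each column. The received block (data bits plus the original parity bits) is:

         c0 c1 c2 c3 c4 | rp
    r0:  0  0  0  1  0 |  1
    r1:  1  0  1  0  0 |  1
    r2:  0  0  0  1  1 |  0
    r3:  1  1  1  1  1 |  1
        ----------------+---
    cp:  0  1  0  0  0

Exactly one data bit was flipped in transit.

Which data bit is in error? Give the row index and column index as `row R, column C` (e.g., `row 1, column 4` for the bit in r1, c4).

row 1, column 3

Recompute each row's even parity and compare to rp:
  r0: data parity 1, sent rp 1 → ok
  r1: data parity 0, sent rp 1 → mismatch
  r2: data parity 0, sent rp 0 → ok
  r3: data parity 1, sent rp 1 → ok
Recompute each column's even parity and compare to cp:
  c0: data parity 0, sent cp 0 → ok
  c1: data parity 1, sent cp 1 → ok
  c2: data parity 0, sent cp 0 → ok
  c3: data parity 1, sent cp 0 → mismatch
  c4: data parity 0, sent cp 0 → ok
Exactly one row (r1) and one column (c3) fail → the flipped bit is at their intersection.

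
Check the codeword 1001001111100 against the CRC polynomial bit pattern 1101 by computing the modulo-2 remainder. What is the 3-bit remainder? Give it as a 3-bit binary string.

100

Modulo-2 division of 1001001111100 by 1101:
  pos 0: 1001 XOR 1101 = 0100
  pos 1: 1000 XOR 1101 = 0101
  pos 2: 1010 XOR 1101 = 0111
  pos 3: 1111 XOR 1101 = 0010
  pos 5: 1011 XOR 1101 = 0110
  pos 6: 1101 XOR 1101 = 0000
Remainder = 100 (nonzero — an error is detected).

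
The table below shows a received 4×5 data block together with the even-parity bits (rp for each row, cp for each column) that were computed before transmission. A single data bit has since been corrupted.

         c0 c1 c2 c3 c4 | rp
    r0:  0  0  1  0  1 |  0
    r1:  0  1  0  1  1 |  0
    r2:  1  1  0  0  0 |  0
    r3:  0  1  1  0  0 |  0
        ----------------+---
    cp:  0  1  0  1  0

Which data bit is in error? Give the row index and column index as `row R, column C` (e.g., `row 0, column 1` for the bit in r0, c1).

Recompute each row's even parity and compare to rp:
  r0: data parity 0, sent rp 0 → ok
  r1: data parity 1, sent rp 0 → mismatch
  r2: data parity 0, sent rp 0 → ok
  r3: data parity 0, sent rp 0 → ok
Recompute each column's even parity and compare to cp:
  c0: data parity 1, sent cp 0 → mismatch
  c1: data parity 1, sent cp 1 → ok
  c2: data parity 0, sent cp 0 → ok
  c3: data parity 1, sent cp 1 → ok
  c4: data parity 0, sent cp 0 → ok
Exactly one row (r1) and one column (c0) fail → the flipped bit is at their intersection.

row 1, column 0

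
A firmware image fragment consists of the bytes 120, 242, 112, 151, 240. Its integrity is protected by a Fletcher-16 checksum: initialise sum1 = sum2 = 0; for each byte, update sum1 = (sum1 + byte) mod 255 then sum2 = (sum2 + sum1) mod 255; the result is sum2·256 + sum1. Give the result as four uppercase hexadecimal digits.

Running sums (mod 255):
  after byte 0 (120): sum1=120, sum2=120
  after byte 1 (242): sum1=107, sum2=227
  after byte 2 (112): sum1=219, sum2=191
  after byte 3 (151): sum1=115, sum2=51
  after byte 4 (240): sum1=100, sum2=151
Checksum = sum2·256 + sum1 = 151·256 + 100 = 38756 = 0x9764.

9764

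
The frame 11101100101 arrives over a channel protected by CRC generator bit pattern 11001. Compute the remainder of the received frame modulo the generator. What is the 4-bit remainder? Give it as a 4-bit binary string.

Modulo-2 division of 11101100101 by 11001:
  pos 0: 11101 XOR 11001 = 00100
  pos 2: 10010 XOR 11001 = 01011
  pos 3: 10110 XOR 11001 = 01111
  pos 4: 11111 XOR 11001 = 00110
  pos 6: 11001 XOR 11001 = 00000
Remainder = 0000 (zero — the frame passes the CRC check).

0000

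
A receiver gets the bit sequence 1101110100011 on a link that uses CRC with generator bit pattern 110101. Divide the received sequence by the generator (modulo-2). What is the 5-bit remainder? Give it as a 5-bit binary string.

Modulo-2 division of 1101110100011 by 110101:
  pos 0: 110111 XOR 110101 = 000010
  pos 4: 100100 XOR 110101 = 010001
  pos 5: 100010 XOR 110101 = 010111
  pos 6: 101111 XOR 110101 = 011010
  pos 7: 110101 XOR 110101 = 000000
Remainder = 00000 (zero — the frame passes the CRC check).

00000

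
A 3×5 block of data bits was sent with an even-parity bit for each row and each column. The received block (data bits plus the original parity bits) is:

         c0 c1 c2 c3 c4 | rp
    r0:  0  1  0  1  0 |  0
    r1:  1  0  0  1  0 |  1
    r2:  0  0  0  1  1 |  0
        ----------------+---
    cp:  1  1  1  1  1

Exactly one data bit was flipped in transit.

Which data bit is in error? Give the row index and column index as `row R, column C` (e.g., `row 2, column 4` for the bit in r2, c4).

Recompute each row's even parity and compare to rp:
  r0: data parity 0, sent rp 0 → ok
  r1: data parity 0, sent rp 1 → mismatch
  r2: data parity 0, sent rp 0 → ok
Recompute each column's even parity and compare to cp:
  c0: data parity 1, sent cp 1 → ok
  c1: data parity 1, sent cp 1 → ok
  c2: data parity 0, sent cp 1 → mismatch
  c3: data parity 1, sent cp 1 → ok
  c4: data parity 1, sent cp 1 → ok
Exactly one row (r1) and one column (c2) fail → the flipped bit is at their intersection.

row 1, column 2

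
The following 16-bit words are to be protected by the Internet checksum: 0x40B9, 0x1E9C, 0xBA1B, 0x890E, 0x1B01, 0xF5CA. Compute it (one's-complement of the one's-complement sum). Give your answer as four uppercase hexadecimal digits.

4CB4

One's-complement addition (fold any carry out of bit 15 back into bit 0):
  0x40B9 + 0x1E9C = 0x05F55
  0x5F55 + 0xBA1B = 0x11970 → wrap carry → 0x1971
  0x1971 + 0x890E = 0x0A27F
  0xA27F + 0x1B01 = 0x0BD80
  0xBD80 + 0xF5CA = 0x1B34A → wrap carry → 0xB34B
One's-complement sum = 0xB34B.
Checksum = ~0xB34B & 0xFFFF = 0x4CB4.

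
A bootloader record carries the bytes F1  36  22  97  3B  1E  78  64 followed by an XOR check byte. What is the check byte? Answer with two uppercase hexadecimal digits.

XOR the bytes together:
  start with 0xF1
  0xF1 ⊕ 0x36 = 0xC7
  0xC7 ⊕ 0x22 = 0xE5
  0xE5 ⊕ 0x97 = 0x72
  0x72 ⊕ 0x3B = 0x49
  0x49 ⊕ 0x1E = 0x57
  0x57 ⊕ 0x78 = 0x2F
  0x2F ⊕ 0x64 = 0x4B

4B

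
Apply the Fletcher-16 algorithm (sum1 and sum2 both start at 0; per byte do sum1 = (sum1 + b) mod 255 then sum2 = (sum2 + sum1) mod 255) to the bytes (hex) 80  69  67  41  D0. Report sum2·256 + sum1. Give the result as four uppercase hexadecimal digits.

Running sums (mod 255):
  after byte 0 (80): sum1=128, sum2=128
  after byte 1 (69): sum1=233, sum2=106
  after byte 2 (67): sum1=81, sum2=187
  after byte 3 (41): sum1=146, sum2=78
  after byte 4 (D0): sum1=99, sum2=177
Checksum = sum2·256 + sum1 = 177·256 + 99 = 45411 = 0xB163.

B163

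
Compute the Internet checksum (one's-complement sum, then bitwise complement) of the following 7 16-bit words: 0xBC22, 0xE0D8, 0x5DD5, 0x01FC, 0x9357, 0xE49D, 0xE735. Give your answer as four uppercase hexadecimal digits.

One's-complement addition (fold any carry out of bit 15 back into bit 0):
  0xBC22 + 0xE0D8 = 0x19CFA → wrap carry → 0x9CFB
  0x9CFB + 0x5DD5 = 0x0FAD0
  0xFAD0 + 0x01FC = 0x0FCCC
  0xFCCC + 0x9357 = 0x19023 → wrap carry → 0x9024
  0x9024 + 0xE49D = 0x174C1 → wrap carry → 0x74C2
  0x74C2 + 0xE735 = 0x15BF7 → wrap carry → 0x5BF8
One's-complement sum = 0x5BF8.
Checksum = ~0x5BF8 & 0xFFFF = 0xA407.

A407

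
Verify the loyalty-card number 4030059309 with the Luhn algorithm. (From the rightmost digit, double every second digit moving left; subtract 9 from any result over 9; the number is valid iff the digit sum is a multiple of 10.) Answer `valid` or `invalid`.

From the right, keep odd positions and double even positions (subtract 9 from any doubled value over 9):
  doubled (positions 2,4,...): 0 9 0 6 8 → sum 23
  kept (positions 1,3,...): 9 3 5 0 0 → sum 17
Total = 40.
40 mod 10 = 0, so the number is valid.

valid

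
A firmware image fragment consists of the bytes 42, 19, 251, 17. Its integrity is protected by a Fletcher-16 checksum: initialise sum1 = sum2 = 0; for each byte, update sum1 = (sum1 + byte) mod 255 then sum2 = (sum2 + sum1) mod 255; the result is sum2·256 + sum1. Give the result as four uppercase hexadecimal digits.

Running sums (mod 255):
  after byte 0 (42): sum1=42, sum2=42
  after byte 1 (19): sum1=61, sum2=103
  after byte 2 (251): sum1=57, sum2=160
  after byte 3 (17): sum1=74, sum2=234
Checksum = sum2·256 + sum1 = 234·256 + 74 = 59978 = 0xEA4A.

EA4A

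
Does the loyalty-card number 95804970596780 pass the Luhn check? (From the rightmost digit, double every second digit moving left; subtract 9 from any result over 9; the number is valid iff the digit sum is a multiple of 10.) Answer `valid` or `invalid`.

valid

From the right, keep odd positions and double even positions (subtract 9 from any doubled value over 9):
  doubled (positions 2,4,...): 7 3 1 5 8 7 9 → sum 40
  kept (positions 1,3,...): 0 7 9 0 9 0 5 → sum 30
Total = 70.
70 mod 10 = 0, so the number is valid.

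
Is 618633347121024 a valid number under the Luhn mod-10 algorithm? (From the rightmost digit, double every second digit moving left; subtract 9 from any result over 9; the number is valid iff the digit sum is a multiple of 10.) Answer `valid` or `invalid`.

From the right, keep odd positions and double even positions (subtract 9 from any doubled value over 9):
  doubled (positions 2,4,...): 4 2 2 8 6 3 2 → sum 27
  kept (positions 1,3,...): 4 0 2 7 3 3 8 6 → sum 33
Total = 60.
60 mod 10 = 0, so the number is valid.

valid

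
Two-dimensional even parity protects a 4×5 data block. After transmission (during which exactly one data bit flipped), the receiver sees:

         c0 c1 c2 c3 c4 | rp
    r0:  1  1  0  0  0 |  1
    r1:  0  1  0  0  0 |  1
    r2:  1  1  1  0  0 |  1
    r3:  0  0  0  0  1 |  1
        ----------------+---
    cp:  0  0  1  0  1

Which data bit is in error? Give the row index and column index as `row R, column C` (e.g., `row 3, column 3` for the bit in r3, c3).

Recompute each row's even parity and compare to rp:
  r0: data parity 0, sent rp 1 → mismatch
  r1: data parity 1, sent rp 1 → ok
  r2: data parity 1, sent rp 1 → ok
  r3: data parity 1, sent rp 1 → ok
Recompute each column's even parity and compare to cp:
  c0: data parity 0, sent cp 0 → ok
  c1: data parity 1, sent cp 0 → mismatch
  c2: data parity 1, sent cp 1 → ok
  c3: data parity 0, sent cp 0 → ok
  c4: data parity 1, sent cp 1 → ok
Exactly one row (r0) and one column (c1) fail → the flipped bit is at their intersection.

row 0, column 1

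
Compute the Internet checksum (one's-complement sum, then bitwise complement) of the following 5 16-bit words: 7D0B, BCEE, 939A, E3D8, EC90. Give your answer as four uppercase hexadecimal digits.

6201

One's-complement addition (fold any carry out of bit 15 back into bit 0):
  0x7D0B + 0xBCEE = 0x139F9 → wrap carry → 0x39FA
  0x39FA + 0x939A = 0x0CD94
  0xCD94 + 0xE3D8 = 0x1B16C → wrap carry → 0xB16D
  0xB16D + 0xEC90 = 0x19DFD → wrap carry → 0x9DFE
One's-complement sum = 0x9DFE.
Checksum = ~0x9DFE & 0xFFFF = 0x6201.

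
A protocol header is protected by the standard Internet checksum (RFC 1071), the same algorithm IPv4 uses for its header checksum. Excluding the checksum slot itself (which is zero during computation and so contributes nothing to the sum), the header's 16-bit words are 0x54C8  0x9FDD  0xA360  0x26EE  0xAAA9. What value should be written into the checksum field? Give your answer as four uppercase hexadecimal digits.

9661

One's-complement addition (fold any carry out of bit 15 back into bit 0):
  0x54C8 + 0x9FDD = 0x0F4A5
  0xF4A5 + 0xA360 = 0x19805 → wrap carry → 0x9806
  0x9806 + 0x26EE = 0x0BEF4
  0xBEF4 + 0xAAA9 = 0x1699D → wrap carry → 0x699E
One's-complement sum = 0x699E.
Checksum = ~0x699E & 0xFFFF = 0x9661.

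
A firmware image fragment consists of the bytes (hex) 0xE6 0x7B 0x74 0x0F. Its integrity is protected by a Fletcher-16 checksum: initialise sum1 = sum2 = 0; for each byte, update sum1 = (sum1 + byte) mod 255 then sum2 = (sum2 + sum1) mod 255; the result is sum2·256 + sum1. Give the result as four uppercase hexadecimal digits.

06E5

Running sums (mod 255):
  after byte 0 (0xE6): sum1=230, sum2=230
  after byte 1 (0x7B): sum1=98, sum2=73
  after byte 2 (0x74): sum1=214, sum2=32
  after byte 3 (0x0F): sum1=229, sum2=6
Checksum = sum2·256 + sum1 = 6·256 + 229 = 1765 = 0x06E5.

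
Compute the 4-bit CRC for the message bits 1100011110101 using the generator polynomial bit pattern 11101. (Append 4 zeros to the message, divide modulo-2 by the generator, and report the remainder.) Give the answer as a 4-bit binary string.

Append 4 zeros: 11000111101010000. Divide by 11101 (XOR where the leading bit is 1):
  pos 0: 11000 XOR 11101 = 00101
  pos 2: 10111 XOR 11101 = 01010
  pos 3: 10101 XOR 11101 = 01000
  pos 4: 10001 XOR 11101 = 01100
  pos 5: 11000 XOR 11101 = 00101
  pos 7: 10110 XOR 11101 = 01011
  pos 8: 10111 XOR 11101 = 01010
  pos 9: 10100 XOR 11101 = 01001
  pos 10: 10010 XOR 11101 = 01111
  pos 11: 11110 XOR 11101 = 00011
Remainder (last 4 bits) = 0110. This is the CRC / FCS.

0110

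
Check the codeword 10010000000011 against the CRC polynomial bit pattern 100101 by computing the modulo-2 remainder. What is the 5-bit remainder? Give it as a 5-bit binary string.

01110

Modulo-2 division of 10010000000011 by 100101:
  pos 0: 100100 XOR 100101 = 000001
  pos 5: 100000 XOR 100101 = 000101
  pos 8: 101011 XOR 100101 = 001110
Remainder = 01110 (nonzero — an error is detected).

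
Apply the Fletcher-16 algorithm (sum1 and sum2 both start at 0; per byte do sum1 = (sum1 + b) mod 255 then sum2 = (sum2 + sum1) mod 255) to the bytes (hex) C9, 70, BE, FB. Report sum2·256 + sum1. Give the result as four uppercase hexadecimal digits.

Running sums (mod 255):
  after byte 0 (C9): sum1=201, sum2=201
  after byte 1 (70): sum1=58, sum2=4
  after byte 2 (BE): sum1=248, sum2=252
  after byte 3 (FB): sum1=244, sum2=241
Checksum = sum2·256 + sum1 = 241·256 + 244 = 61940 = 0xF1F4.

F1F4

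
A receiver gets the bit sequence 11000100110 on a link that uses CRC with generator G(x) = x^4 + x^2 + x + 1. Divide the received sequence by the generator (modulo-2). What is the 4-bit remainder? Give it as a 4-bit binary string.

Modulo-2 division of 11000100110 by 10111:
  pos 0: 11000 XOR 10111 = 01111
  pos 1: 11111 XOR 10111 = 01000
  pos 2: 10000 XOR 10111 = 00111
  pos 4: 11101 XOR 10111 = 01010
  pos 5: 10101 XOR 10111 = 00010
Remainder = 0100 (nonzero — an error is detected).

0100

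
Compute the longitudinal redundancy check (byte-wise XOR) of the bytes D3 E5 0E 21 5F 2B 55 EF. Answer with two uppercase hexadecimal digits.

XOR the bytes together:
  start with 0xD3
  0xD3 ⊕ 0xE5 = 0x36
  0x36 ⊕ 0x0E = 0x38
  0x38 ⊕ 0x21 = 0x19
  0x19 ⊕ 0x5F = 0x46
  0x46 ⊕ 0x2B = 0x6D
  0x6D ⊕ 0x55 = 0x38
  0x38 ⊕ 0xEF = 0xD7

D7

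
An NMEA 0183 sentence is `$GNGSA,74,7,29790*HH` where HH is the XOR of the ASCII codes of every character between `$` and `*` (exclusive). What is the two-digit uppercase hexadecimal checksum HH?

71

XOR the ASCII codes of the payload characters:
  'G' = 0x47 → acc = 0x47
  'N' = 0x4E → acc = 0x09
  'G' = 0x47 → acc = 0x4E
  'S' = 0x53 → acc = 0x1D
  'A' = 0x41 → acc = 0x5C
  ',' = 0x2C → acc = 0x70
  '7' = 0x37 → acc = 0x47
  '4' = 0x34 → acc = 0x73
  ',' = 0x2C → acc = 0x5F
  '7' = 0x37 → acc = 0x68
  ',' = 0x2C → acc = 0x44
  '2' = 0x32 → acc = 0x76
  '9' = 0x39 → acc = 0x4F
  '7' = 0x37 → acc = 0x78
  '9' = 0x39 → acc = 0x41
  '0' = 0x30 → acc = 0x71
Checksum = 0x71.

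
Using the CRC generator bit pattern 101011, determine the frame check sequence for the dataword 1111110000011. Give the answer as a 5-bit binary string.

01010

Append 5 zeros: 111111000001100000. Divide by 101011 (XOR where the leading bit is 1):
  pos 0: 111111 XOR 101011 = 010100
  pos 1: 101000 XOR 101011 = 000011
  pos 5: 110000 XOR 101011 = 011011
  pos 6: 110111 XOR 101011 = 011100
  pos 7: 111001 XOR 101011 = 010010
  pos 8: 100100 XOR 101011 = 001111
  pos 10: 111100 XOR 101011 = 010111
  pos 11: 101110 XOR 101011 = 000101
Remainder (last 5 bits) = 01010. This is the CRC / FCS.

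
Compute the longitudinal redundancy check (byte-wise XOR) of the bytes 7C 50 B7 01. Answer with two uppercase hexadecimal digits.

9A

XOR the bytes together:
  start with 0x7C
  0x7C ⊕ 0x50 = 0x2C
  0x2C ⊕ 0xB7 = 0x9B
  0x9B ⊕ 0x01 = 0x9A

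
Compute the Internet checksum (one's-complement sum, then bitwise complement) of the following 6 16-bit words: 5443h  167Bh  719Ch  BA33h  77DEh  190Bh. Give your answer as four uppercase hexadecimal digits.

One's-complement addition (fold any carry out of bit 15 back into bit 0):
  0x5443 + 0x167B = 0x06ABE
  0x6ABE + 0x719C = 0x0DC5A
  0xDC5A + 0xBA33 = 0x1968D → wrap carry → 0x968E
  0x968E + 0x77DE = 0x10E6C → wrap carry → 0x0E6D
  0x0E6D + 0x190B = 0x02778
One's-complement sum = 0x2778.
Checksum = ~0x2778 & 0xFFFF = 0xD887.

D887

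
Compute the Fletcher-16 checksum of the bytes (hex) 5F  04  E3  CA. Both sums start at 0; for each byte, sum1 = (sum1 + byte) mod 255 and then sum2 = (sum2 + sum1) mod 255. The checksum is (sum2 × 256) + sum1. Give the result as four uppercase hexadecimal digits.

Running sums (mod 255):
  after byte 0 (5F): sum1=95, sum2=95
  after byte 1 (04): sum1=99, sum2=194
  after byte 2 (E3): sum1=71, sum2=10
  after byte 3 (CA): sum1=18, sum2=28
Checksum = sum2·256 + sum1 = 28·256 + 18 = 7186 = 0x1C12.

1C12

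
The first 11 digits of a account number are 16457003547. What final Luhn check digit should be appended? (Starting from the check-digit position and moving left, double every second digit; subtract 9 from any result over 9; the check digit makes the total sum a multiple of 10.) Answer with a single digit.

1

Partial digits right→left: 7 4 5 3 0 0 7 5 4 6 1
Double every second digit counting from the check-digit position (so the 1st, 3rd, 5th, ... of the partial from the right).
  doubled (with −9 where >9): 5 1 0 5 8 2 → sum 21
  kept as-is: 4 3 0 5 6 → sum 18
Total = 21 + 18 = 39.
Check digit = (10 − (39 mod 10)) mod 10 = 1.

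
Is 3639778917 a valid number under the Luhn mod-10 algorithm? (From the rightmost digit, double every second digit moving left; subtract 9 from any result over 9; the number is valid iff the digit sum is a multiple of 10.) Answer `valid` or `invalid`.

invalid

From the right, keep odd positions and double even positions (subtract 9 from any doubled value over 9):
  doubled (positions 2,4,...): 2 7 5 6 6 → sum 26
  kept (positions 1,3,...): 7 9 7 9 6 → sum 38
Total = 64.
64 mod 10 = 4, so the number is invalid.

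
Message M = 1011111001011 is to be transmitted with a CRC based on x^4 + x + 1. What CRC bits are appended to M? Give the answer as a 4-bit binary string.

Append 4 zeros: 10111110010110000. Divide by 10011 (XOR where the leading bit is 1):
  pos 0: 10111 XOR 10011 = 00100
  pos 2: 10011 XOR 10011 = 00000
  pos 9: 10110 XOR 10011 = 00101
  pos 11: 10100 XOR 10011 = 00111
Remainder (last 4 bits) = 1110. This is the CRC / FCS.

1110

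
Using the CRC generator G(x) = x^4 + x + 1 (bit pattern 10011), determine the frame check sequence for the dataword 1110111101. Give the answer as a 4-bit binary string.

Append 4 zeros: 11101111010000. Divide by 10011 (XOR where the leading bit is 1):
  pos 0: 11101 XOR 10011 = 01110
  pos 1: 11101 XOR 10011 = 01110
  pos 2: 11101 XOR 10011 = 01110
  pos 3: 11101 XOR 10011 = 01110
  pos 4: 11100 XOR 10011 = 01111
  pos 5: 11111 XOR 10011 = 01100
  pos 6: 11000 XOR 10011 = 01011
  pos 7: 10110 XOR 10011 = 00101
  pos 9: 10100 XOR 10011 = 00111
Remainder (last 4 bits) = 0111. This is the CRC / FCS.

0111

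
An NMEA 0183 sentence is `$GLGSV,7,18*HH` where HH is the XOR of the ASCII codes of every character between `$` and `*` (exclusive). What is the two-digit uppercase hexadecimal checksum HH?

XOR the ASCII codes of the payload characters:
  'G' = 0x47 → acc = 0x47
  'L' = 0x4C → acc = 0x0B
  'G' = 0x47 → acc = 0x4C
  'S' = 0x53 → acc = 0x1F
  'V' = 0x56 → acc = 0x49
  ',' = 0x2C → acc = 0x65
  '7' = 0x37 → acc = 0x52
  ',' = 0x2C → acc = 0x7E
  '1' = 0x31 → acc = 0x4F
  '8' = 0x38 → acc = 0x77
Checksum = 0x77.

77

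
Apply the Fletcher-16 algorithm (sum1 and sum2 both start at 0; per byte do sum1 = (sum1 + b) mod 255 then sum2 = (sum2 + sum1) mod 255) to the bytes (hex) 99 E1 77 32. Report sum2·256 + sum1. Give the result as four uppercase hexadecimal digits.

Running sums (mod 255):
  after byte 0 (99): sum1=153, sum2=153
  after byte 1 (E1): sum1=123, sum2=21
  after byte 2 (77): sum1=242, sum2=8
  after byte 3 (32): sum1=37, sum2=45
Checksum = sum2·256 + sum1 = 45·256 + 37 = 11557 = 0x2D25.

2D25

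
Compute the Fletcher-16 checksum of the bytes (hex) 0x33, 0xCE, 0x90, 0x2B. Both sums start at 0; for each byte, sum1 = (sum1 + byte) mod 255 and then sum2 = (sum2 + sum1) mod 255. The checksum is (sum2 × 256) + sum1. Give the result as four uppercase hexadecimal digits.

Running sums (mod 255):
  after byte 0 (0x33): sum1=51, sum2=51
  after byte 1 (0xCE): sum1=2, sum2=53
  after byte 2 (0x90): sum1=146, sum2=199
  after byte 3 (0x2B): sum1=189, sum2=133
Checksum = sum2·256 + sum1 = 133·256 + 189 = 34237 = 0x85BD.

85BD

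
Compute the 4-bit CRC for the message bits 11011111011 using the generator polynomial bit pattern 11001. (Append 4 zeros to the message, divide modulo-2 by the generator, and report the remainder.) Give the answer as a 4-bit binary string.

Append 4 zeros: 110111110110000. Divide by 11001 (XOR where the leading bit is 1):
  pos 0: 11011 XOR 11001 = 00010
  pos 3: 10111 XOR 11001 = 01110
  pos 4: 11100 XOR 11001 = 00101
  pos 6: 10111 XOR 11001 = 01110
  pos 7: 11100 XOR 11001 = 00101
  pos 9: 10100 XOR 11001 = 01101
  pos 10: 11010 XOR 11001 = 00011
Remainder (last 4 bits) = 0011. This is the CRC / FCS.

0011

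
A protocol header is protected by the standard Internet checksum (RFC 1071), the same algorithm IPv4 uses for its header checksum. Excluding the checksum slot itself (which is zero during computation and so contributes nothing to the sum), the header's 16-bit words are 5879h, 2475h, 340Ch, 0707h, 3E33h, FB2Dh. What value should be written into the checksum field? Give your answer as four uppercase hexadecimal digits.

One's-complement addition (fold any carry out of bit 15 back into bit 0):
  0x5879 + 0x2475 = 0x07CEE
  0x7CEE + 0x340C = 0x0B0FA
  0xB0FA + 0x0707 = 0x0B801
  0xB801 + 0x3E33 = 0x0F634
  0xF634 + 0xFB2D = 0x1F161 → wrap carry → 0xF162
One's-complement sum = 0xF162.
Checksum = ~0xF162 & 0xFFFF = 0x0E9D.

0E9D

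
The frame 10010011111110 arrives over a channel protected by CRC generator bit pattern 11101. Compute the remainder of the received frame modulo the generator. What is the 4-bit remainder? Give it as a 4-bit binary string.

Modulo-2 division of 10010011111110 by 11101:
  pos 0: 10010 XOR 11101 = 01111
  pos 1: 11110 XOR 11101 = 00011
  pos 4: 11111 XOR 11101 = 00010
  pos 7: 10111 XOR 11101 = 01010
  pos 8: 10101 XOR 11101 = 01000
  pos 9: 10000 XOR 11101 = 01101
Remainder = 1101 (nonzero — an error is detected).

1101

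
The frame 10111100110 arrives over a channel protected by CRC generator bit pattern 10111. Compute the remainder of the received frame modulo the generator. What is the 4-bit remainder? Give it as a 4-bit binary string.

Modulo-2 division of 10111100110 by 10111:
  pos 0: 10111 XOR 10111 = 00000
  pos 5: 10011 XOR 10111 = 00100
Remainder = 1000 (nonzero — an error is detected).

1000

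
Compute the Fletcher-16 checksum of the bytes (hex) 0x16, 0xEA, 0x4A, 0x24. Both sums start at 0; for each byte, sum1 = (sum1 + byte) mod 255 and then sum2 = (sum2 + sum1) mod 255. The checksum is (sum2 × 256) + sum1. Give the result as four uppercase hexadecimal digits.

Running sums (mod 255):
  after byte 0 (0x16): sum1=22, sum2=22
  after byte 1 (0xEA): sum1=1, sum2=23
  after byte 2 (0x4A): sum1=75, sum2=98
  after byte 3 (0x24): sum1=111, sum2=209
Checksum = sum2·256 + sum1 = 209·256 + 111 = 53615 = 0xD16F.

D16F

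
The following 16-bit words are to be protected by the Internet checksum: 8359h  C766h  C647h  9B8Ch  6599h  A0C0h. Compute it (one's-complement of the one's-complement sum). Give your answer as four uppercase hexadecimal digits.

4D11

One's-complement addition (fold any carry out of bit 15 back into bit 0):
  0x8359 + 0xC766 = 0x14ABF → wrap carry → 0x4AC0
  0x4AC0 + 0xC647 = 0x11107 → wrap carry → 0x1108
  0x1108 + 0x9B8C = 0x0AC94
  0xAC94 + 0x6599 = 0x1122D → wrap carry → 0x122E
  0x122E + 0xA0C0 = 0x0B2EE
One's-complement sum = 0xB2EE.
Checksum = ~0xB2EE & 0xFFFF = 0x4D11.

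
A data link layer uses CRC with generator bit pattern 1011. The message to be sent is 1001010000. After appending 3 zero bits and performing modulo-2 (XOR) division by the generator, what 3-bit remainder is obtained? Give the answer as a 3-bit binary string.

010

Append 3 zeros: 1001010000000. Divide by 1011 (XOR where the leading bit is 1):
  pos 0: 1001 XOR 1011 = 0010
  pos 2: 1001 XOR 1011 = 0010
  pos 4: 1000 XOR 1011 = 0011
  pos 6: 1100 XOR 1011 = 0111
  pos 7: 1110 XOR 1011 = 0101
  pos 8: 1010 XOR 1011 = 0001
Remainder (last 3 bits) = 010. This is the CRC / FCS.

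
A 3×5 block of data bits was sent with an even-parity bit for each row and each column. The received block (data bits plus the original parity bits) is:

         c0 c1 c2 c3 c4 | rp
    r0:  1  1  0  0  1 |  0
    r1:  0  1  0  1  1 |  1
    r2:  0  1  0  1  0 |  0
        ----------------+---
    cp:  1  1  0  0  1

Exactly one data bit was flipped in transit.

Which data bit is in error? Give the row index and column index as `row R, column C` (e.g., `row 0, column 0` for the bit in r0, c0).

row 0, column 4

Recompute each row's even parity and compare to rp:
  r0: data parity 1, sent rp 0 → mismatch
  r1: data parity 1, sent rp 1 → ok
  r2: data parity 0, sent rp 0 → ok
Recompute each column's even parity and compare to cp:
  c0: data parity 1, sent cp 1 → ok
  c1: data parity 1, sent cp 1 → ok
  c2: data parity 0, sent cp 0 → ok
  c3: data parity 0, sent cp 0 → ok
  c4: data parity 0, sent cp 1 → mismatch
Exactly one row (r0) and one column (c4) fail → the flipped bit is at their intersection.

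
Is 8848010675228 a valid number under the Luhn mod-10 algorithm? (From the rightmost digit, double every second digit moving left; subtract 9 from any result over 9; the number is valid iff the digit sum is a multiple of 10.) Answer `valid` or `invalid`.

From the right, keep odd positions and double even positions (subtract 9 from any doubled value over 9):
  doubled (positions 2,4,...): 4 1 3 2 7 7 → sum 24
  kept (positions 1,3,...): 8 2 7 0 0 4 8 → sum 29
Total = 53.
53 mod 10 = 3, so the number is invalid.

invalid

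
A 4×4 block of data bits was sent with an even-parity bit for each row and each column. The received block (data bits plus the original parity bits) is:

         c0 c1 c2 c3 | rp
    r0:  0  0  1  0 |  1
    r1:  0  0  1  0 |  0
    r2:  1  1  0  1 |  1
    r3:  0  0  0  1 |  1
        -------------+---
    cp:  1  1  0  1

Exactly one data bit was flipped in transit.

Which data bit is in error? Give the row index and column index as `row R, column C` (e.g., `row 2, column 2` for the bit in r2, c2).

Recompute each row's even parity and compare to rp:
  r0: data parity 1, sent rp 1 → ok
  r1: data parity 1, sent rp 0 → mismatch
  r2: data parity 1, sent rp 1 → ok
  r3: data parity 1, sent rp 1 → ok
Recompute each column's even parity and compare to cp:
  c0: data parity 1, sent cp 1 → ok
  c1: data parity 1, sent cp 1 → ok
  c2: data parity 0, sent cp 0 → ok
  c3: data parity 0, sent cp 1 → mismatch
Exactly one row (r1) and one column (c3) fail → the flipped bit is at their intersection.

row 1, column 3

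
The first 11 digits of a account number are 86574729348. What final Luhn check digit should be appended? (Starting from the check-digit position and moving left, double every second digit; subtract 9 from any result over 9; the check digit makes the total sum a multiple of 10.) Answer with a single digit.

Partial digits right→left: 8 4 3 9 2 7 4 7 5 6 8
Double every second digit counting from the check-digit position (so the 1st, 3rd, 5th, ... of the partial from the right).
  doubled (with −9 where >9): 7 6 4 8 1 7 → sum 33
  kept as-is: 4 9 7 7 6 → sum 33
Total = 33 + 33 = 66.
Check digit = (10 − (66 mod 10)) mod 10 = 4.

4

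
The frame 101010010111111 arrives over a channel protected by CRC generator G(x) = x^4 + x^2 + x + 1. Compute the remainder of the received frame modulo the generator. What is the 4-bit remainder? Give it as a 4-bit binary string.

0000

Modulo-2 division of 101010010111111 by 10111:
  pos 0: 10101 XOR 10111 = 00010
  pos 3: 10001 XOR 10111 = 00110
  pos 5: 11001 XOR 10111 = 01110
  pos 6: 11101 XOR 10111 = 01010
  pos 7: 10101 XOR 10111 = 00010
  pos 10: 10111 XOR 10111 = 00000
Remainder = 0000 (zero — the frame passes the CRC check).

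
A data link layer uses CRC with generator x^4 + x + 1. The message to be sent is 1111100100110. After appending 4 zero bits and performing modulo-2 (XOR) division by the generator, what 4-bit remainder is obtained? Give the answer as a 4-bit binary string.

1000

Append 4 zeros: 11111001001100000. Divide by 10011 (XOR where the leading bit is 1):
  pos 0: 11111 XOR 10011 = 01100
  pos 1: 11000 XOR 10011 = 01011
  pos 2: 10110 XOR 10011 = 00101
  pos 4: 10110 XOR 10011 = 00101
  pos 6: 10101 XOR 10011 = 00110
  pos 8: 11010 XOR 10011 = 01001
  pos 9: 10010 XOR 10011 = 00001
Remainder (last 4 bits) = 1000. This is the CRC / FCS.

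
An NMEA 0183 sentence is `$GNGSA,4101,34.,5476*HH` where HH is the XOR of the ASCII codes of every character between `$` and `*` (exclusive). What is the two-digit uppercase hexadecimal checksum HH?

5D

XOR the ASCII codes of the payload characters:
  'G' = 0x47 → acc = 0x47
  'N' = 0x4E → acc = 0x09
  'G' = 0x47 → acc = 0x4E
  'S' = 0x53 → acc = 0x1D
  'A' = 0x41 → acc = 0x5C
  ',' = 0x2C → acc = 0x70
  '4' = 0x34 → acc = 0x44
  '1' = 0x31 → acc = 0x75
  '0' = 0x30 → acc = 0x45
  '1' = 0x31 → acc = 0x74
  ',' = 0x2C → acc = 0x58
  '3' = 0x33 → acc = 0x6B
  '4' = 0x34 → acc = 0x5F
  '.' = 0x2E → acc = 0x71
  ',' = 0x2C → acc = 0x5D
  '5' = 0x35 → acc = 0x68
  '4' = 0x34 → acc = 0x5C
  '7' = 0x37 → acc = 0x6B
  '6' = 0x36 → acc = 0x5D
Checksum = 0x5D.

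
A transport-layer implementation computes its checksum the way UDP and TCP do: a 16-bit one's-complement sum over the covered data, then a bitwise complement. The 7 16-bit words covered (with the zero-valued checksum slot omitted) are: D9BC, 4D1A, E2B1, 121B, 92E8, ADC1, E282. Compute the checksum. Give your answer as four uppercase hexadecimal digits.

C12E

One's-complement addition (fold any carry out of bit 15 back into bit 0):
  0xD9BC + 0x4D1A = 0x126D6 → wrap carry → 0x26D7
  0x26D7 + 0xE2B1 = 0x10988 → wrap carry → 0x0989
  0x0989 + 0x121B = 0x01BA4
  0x1BA4 + 0x92E8 = 0x0AE8C
  0xAE8C + 0xADC1 = 0x15C4D → wrap carry → 0x5C4E
  0x5C4E + 0xE282 = 0x13ED0 → wrap carry → 0x3ED1
One's-complement sum = 0x3ED1.
Checksum = ~0x3ED1 & 0xFFFF = 0xC12E.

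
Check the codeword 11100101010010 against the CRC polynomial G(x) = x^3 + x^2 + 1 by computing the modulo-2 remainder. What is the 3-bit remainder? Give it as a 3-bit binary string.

011

Modulo-2 division of 11100101010010 by 1101:
  pos 0: 1110 XOR 1101 = 0011
  pos 2: 1101 XOR 1101 = 0000
  pos 7: 1010 XOR 1101 = 0111
  pos 8: 1110 XOR 1101 = 0011
  pos 10: 1110 XOR 1101 = 0011
Remainder = 011 (nonzero — an error is detected).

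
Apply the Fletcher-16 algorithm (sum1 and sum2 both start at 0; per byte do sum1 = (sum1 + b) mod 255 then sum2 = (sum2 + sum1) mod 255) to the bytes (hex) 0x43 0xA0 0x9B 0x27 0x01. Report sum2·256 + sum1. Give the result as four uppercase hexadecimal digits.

Running sums (mod 255):
  after byte 0 (0x43): sum1=67, sum2=67
  after byte 1 (0xA0): sum1=227, sum2=39
  after byte 2 (0x9B): sum1=127, sum2=166
  after byte 3 (0x27): sum1=166, sum2=77
  after byte 4 (0x01): sum1=167, sum2=244
Checksum = sum2·256 + sum1 = 244·256 + 167 = 62631 = 0xF4A7.

F4A7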